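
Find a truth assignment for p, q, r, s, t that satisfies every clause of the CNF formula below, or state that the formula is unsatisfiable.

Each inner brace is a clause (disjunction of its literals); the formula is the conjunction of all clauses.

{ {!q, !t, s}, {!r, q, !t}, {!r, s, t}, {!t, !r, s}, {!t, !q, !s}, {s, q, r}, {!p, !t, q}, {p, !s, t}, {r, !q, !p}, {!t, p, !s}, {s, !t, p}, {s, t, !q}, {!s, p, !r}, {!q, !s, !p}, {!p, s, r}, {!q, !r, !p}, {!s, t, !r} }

p ↦ true, q ↦ false, r ↦ false, s ↦ true, t ↦ false

Branch on q: set q = false.
Branch on r: set r = false.
(s) alone gives s = true.
Branch on p: set p = true.
(!t) alone gives t = false.
This assignment satisfies each clause.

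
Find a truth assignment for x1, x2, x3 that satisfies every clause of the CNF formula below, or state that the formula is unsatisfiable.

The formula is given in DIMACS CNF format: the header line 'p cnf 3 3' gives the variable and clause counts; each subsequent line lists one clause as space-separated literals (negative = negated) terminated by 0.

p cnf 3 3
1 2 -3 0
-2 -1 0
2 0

x1=False,  x2=True,  x3=False

From the singleton clause (x2), x2 = True.
From the singleton clause (¬x1), x1 = False.
All clauses hold; x3 can take either value.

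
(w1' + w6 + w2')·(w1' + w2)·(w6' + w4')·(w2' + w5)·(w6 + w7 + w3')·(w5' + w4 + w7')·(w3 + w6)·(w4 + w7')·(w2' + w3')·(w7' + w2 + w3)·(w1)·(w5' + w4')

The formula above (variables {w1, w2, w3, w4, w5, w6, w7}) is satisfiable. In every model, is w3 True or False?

False

Suppose w3 = 1.
The clause (w2') is unit, so w2 = 0.
The clause (w1') is unit, so w1 = 0.
That conflicts with the unit clause (w1).
So every satisfying assignment has w3 = False.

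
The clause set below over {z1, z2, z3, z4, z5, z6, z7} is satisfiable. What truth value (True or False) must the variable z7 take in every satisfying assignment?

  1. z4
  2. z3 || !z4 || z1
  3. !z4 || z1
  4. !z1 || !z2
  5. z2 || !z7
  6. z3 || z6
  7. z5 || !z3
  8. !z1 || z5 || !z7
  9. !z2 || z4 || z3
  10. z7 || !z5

Suppose z7 = true.
From the singleton clause (z4), z4 = true.
From the singleton clause (z1), z1 = true.
From the singleton clause (!z2), z2 = false.
Now (z2) is unsatisfied and unit — conflict.
So every satisfying assignment has z7 = False.

False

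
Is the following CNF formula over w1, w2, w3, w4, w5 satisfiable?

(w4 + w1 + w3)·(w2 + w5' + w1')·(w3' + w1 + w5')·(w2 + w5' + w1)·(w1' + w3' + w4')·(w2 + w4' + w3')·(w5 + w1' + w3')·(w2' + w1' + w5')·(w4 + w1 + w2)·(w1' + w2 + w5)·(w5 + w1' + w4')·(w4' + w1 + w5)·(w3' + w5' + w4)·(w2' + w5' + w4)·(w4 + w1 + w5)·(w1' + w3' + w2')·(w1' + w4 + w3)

Case w4 = 1:
Case w1 = 0:
From the singleton clause (w5), w5 = 1.
From the singleton clause (w3'), w3 = 0.
From the singleton clause (w2), w2 = 1.
Every clause now holds.
A satisfying assignment: w1: 0; w2: 1; w3: 0; w4: 1; w5: 1.

Yes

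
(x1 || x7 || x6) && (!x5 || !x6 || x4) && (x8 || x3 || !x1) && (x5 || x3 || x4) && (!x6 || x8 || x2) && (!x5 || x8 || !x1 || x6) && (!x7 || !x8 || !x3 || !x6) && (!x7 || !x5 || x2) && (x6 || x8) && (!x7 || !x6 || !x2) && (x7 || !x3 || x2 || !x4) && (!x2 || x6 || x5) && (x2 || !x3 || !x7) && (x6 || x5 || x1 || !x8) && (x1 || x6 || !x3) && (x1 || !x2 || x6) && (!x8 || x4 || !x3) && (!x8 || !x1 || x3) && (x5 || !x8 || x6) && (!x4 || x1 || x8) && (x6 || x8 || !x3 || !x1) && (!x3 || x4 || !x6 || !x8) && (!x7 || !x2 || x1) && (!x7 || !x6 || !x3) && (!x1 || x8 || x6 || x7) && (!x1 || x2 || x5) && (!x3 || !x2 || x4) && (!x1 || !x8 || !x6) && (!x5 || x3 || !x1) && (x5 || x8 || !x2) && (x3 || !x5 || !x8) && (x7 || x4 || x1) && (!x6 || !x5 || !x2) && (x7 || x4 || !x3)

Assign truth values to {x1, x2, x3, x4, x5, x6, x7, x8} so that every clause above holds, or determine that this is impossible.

x1=false; x2=false; x3=false; x4=true; x5=false; x6=true; x7=false; x8=true

Case x6 = true:
Case x5 = false:
Case x3 = false:
From the singleton clause (x4), x4 = true.
Case x8 = true:
From the singleton clause (!x1), x1 = false.
Case x7 = false:
All clauses hold; x2 can take either value.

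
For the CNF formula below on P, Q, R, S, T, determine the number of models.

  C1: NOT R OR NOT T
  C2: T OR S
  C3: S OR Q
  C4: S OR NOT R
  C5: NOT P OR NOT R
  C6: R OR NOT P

There are 2^5 = 32 truth assignments over (P, Q, R, S, T).
Split on P. With P = true, the clauses containing P are satisfied and NOT P drops from the rest; 0 of the 2^4 = 16 assignments to the other variables satisfy what remains.
With P = false, by the same count on the reduced clause set, 7 assignments work.
(One model: P=F, Q=F, R=F, S=T, T=F.)
Total: 0 + 7 = 7.

7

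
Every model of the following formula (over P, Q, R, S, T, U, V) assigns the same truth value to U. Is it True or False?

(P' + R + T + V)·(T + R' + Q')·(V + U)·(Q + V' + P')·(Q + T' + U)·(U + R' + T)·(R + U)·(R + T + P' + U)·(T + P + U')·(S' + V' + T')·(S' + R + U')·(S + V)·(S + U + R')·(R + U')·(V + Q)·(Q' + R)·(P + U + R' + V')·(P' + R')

True

Suppose U = 0.
From the singleton clause (V), V = 1.
From the singleton clause (R), R = 1.
From the singleton clause (T), T = 1.
From the singleton clause (Q), Q = 1.
From the singleton clause (S'), S = 0.
But (S) is also a unit clause — contradiction.
So every satisfying assignment has U = True.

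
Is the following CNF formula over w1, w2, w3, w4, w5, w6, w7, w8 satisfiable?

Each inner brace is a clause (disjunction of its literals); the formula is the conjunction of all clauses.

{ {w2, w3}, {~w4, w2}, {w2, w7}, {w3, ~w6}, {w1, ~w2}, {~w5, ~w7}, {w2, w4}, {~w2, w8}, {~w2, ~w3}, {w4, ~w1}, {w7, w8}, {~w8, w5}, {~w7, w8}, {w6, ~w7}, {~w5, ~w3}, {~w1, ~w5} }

Unsatisfiable

Suppose w2 = 1.
(w1) alone gives w1 = 1.
(w8) alone gives w8 = 1.
(~w3) alone gives w3 = 0.
(~w6) alone gives w6 = 0.
(w4) alone gives w4 = 1.
(w5) alone gives w5 = 1.
That conflicts with the unit clause (~w5).
Backtrack on w2: now try w2 = 0.
(w3) alone gives w3 = 1.
(~w4) alone gives w4 = 0.
That conflicts with the unit clause (w4).
Neither w2 = 1 nor w2 = 0 works.
No assignment satisfies every clause.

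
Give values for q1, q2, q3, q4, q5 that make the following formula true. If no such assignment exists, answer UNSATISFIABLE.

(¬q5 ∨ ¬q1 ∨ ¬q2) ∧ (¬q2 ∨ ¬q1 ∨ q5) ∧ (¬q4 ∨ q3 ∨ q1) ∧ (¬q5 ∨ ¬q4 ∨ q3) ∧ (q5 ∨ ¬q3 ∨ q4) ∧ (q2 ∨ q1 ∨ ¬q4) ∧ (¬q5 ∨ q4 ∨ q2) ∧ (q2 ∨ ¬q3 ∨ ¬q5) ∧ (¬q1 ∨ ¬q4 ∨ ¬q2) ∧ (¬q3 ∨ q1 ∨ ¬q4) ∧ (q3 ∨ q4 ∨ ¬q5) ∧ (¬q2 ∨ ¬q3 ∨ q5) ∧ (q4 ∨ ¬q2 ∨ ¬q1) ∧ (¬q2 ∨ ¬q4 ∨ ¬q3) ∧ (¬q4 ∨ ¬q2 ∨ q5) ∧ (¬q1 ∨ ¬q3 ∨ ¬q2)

Branch on q5: set q5 = False.
Branch on q2: set q2 = False.
Branch on q3: set q3 = False.
Branch on q4: set q4 = False.
Every clause is now satisfied; q1 is unconstrained.

q1=False; q2=False; q3=False; q4=False; q5=False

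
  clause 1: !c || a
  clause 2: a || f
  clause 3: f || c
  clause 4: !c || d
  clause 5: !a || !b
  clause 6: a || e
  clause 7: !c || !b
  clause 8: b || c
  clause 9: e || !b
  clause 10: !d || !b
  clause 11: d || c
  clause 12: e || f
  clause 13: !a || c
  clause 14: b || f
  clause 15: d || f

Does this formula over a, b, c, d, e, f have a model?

Suppose c = true.
(a) alone gives a = true.
(d) alone gives d = true.
(!b) alone gives b = false.
(f) alone gives f = true.
Every clause is now satisfied; e is unconstrained.
A satisfying assignment: a: true, b: false, c: true, d: true, e: true, f: true.

Satisfiable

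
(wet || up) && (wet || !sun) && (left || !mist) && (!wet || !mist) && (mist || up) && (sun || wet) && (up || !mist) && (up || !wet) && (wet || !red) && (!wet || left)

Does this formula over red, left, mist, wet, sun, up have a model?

Satisfiable

Branch on wet: set wet = true.
The clause (!mist) is unit, so mist = false.
The clause (up) is unit, so up = true.
The clause (left) is unit, so left = true.
Every clause is now satisfied; red, sun are unconstrained.
A satisfying assignment: red=false; left=true; mist=false; wet=true; sun=true; up=true.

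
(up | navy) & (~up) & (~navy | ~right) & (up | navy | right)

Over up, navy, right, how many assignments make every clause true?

1

There are 2^3 = 8 truth assignments over (up, navy, right).
Check each against the 4 clauses (columns in the order up, navy, right):
  F F F  ✗ fails (up | navy)
  F F T  ✗ fails (up | navy)
  F T F  ✓ satisfies all
  F T T  ✗ fails (~navy | ~right)
  T F F  ✗ fails (~up)
  T F T  ✗ fails (~up)
  T T F  ✗ fails (~up)
  T T T  ✗ fails (~up)
1 of the 8 rows is a model.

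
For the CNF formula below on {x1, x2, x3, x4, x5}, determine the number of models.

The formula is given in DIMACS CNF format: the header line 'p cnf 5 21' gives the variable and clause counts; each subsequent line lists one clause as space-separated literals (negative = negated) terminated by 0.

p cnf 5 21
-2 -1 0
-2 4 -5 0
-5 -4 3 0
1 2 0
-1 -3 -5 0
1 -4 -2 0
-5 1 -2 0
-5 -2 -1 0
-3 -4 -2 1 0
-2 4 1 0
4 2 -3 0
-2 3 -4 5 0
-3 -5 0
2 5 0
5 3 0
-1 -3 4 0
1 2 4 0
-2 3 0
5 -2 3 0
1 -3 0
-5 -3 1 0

There are 2^5 = 32 truth assignments over (x1, x2, x3, x4, x5).
Split on x2. With x2 = True, the clauses containing x2 are satisfied and ¬x2 drops from the rest; 0 of the 2^4 = 16 assignments to the other variables satisfy what remains.
With x2 = False, by the same count on the reduced clause set, 1 assignment works.
(One model: x1=T, x2=F, x3=F, x4=F, x5=T.)
Total: 0 + 1 = 1.

1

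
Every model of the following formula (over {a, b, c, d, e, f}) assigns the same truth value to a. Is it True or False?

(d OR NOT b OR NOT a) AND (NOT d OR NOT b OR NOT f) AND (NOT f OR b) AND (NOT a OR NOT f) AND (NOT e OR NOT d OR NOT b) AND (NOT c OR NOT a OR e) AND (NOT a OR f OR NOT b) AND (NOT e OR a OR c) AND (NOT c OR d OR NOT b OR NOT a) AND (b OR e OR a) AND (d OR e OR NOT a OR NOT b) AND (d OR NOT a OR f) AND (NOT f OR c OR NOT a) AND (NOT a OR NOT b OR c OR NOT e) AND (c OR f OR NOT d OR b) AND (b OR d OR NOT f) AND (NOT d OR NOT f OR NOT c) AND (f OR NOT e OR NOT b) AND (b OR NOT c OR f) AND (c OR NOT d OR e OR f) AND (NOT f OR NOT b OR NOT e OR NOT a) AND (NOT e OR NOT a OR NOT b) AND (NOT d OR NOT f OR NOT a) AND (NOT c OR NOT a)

Suppose a = true.
The clause (NOT f) is unit, so f = false.
The clause (NOT b) is unit, so b = false.
The clause (d) is unit, so d = true.
The clause (c) is unit, so c = true.
Now (NOT c) is unsatisfied and unit — conflict.
So every satisfying assignment has a = False.

False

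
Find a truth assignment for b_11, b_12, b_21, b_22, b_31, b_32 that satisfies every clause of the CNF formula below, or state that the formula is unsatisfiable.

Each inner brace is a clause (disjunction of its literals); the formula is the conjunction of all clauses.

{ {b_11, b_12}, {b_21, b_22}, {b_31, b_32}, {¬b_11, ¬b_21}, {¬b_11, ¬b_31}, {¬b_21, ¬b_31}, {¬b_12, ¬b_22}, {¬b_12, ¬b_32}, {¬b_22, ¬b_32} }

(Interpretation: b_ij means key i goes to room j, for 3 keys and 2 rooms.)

UNSATISFIABLE

Branch on b_11: set b_11 = True.
Unit clause (¬b_21) forces b_21 = False.
Unit clause (b_22) forces b_22 = True.
Unit clause (¬b_31) forces b_31 = False.
Unit clause (b_32) forces b_32 = True.
Now (¬b_32) is unsatisfied and unit — conflict.
Backtrack on b_11: now try b_11 = False.
Unit clause (b_12) forces b_12 = True.
Unit clause (¬b_22) forces b_22 = False.
Unit clause (b_21) forces b_21 = True.
Unit clause (¬b_31) forces b_31 = False.
Unit clause (b_32) forces b_32 = True.
Now (¬b_32) is unsatisfied and unit — conflict.
Either choice for b_11 ends in contradiction.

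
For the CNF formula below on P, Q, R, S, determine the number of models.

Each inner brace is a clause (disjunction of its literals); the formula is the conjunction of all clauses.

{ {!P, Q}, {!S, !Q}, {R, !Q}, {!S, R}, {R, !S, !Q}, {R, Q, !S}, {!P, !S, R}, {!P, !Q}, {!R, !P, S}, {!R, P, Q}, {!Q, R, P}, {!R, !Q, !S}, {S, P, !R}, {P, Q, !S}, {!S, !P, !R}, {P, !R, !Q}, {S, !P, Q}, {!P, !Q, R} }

There are 2^4 = 16 truth assignments over (P, Q, R, S).
Split on P. With P = true, the clauses containing P are satisfied and !P drops from the rest; 0 of the 2^3 = 8 assignments to the other variables satisfy what remains.
With P = false, by the same count on the reduced clause set, 1 assignment works.
Total: 0 + 1 = 1.

1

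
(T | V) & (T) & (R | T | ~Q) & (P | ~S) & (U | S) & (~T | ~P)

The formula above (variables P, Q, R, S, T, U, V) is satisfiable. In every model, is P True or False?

Suppose P = 1.
From the singleton clause (T), T = 1.
But (~T) is also a unit clause — contradiction.
So every satisfying assignment has P = False.

False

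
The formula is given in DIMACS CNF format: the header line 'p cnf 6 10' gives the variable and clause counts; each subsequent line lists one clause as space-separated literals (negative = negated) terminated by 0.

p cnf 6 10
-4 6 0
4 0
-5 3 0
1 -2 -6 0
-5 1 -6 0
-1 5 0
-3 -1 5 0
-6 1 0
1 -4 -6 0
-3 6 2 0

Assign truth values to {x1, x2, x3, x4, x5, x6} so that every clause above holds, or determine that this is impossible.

x1=True; x2=True; x3=True; x4=True; x5=True; x6=True

(x4) alone gives x4 = True.
(x6) alone gives x6 = True.
(x1) alone gives x1 = True.
(x5) alone gives x5 = True.
(x3) alone gives x3 = True.
Every clause is now satisfied; x2 is unconstrained.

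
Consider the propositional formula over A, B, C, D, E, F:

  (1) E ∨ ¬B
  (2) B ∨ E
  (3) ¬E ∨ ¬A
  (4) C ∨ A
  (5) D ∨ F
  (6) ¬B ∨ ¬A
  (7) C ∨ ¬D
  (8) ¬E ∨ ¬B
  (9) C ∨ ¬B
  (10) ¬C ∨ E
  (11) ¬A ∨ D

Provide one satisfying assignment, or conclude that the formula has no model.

A ↦ False,  B ↦ False,  C ↦ True,  D ↦ True,  E ↦ True,  F ↦ True

Try E = True.
(¬A) alone gives A = False.
(C) alone gives C = True.
(¬B) alone gives B = False.
Try D = True.
All clauses hold; F can take either value.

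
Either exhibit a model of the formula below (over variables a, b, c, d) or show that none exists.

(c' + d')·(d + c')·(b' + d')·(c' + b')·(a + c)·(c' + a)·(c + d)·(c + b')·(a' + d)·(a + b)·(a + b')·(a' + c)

UNSATISFIABLE

Branch on c: set c = 0.
Unit clause (a) forces a = 1.
But (a') is also a unit clause — contradiction.
So c must be the other value — set c = 1.
Unit clause (d') forces d = 0.
But (d) is also a unit clause — contradiction.
Both values of c lead to a conflict.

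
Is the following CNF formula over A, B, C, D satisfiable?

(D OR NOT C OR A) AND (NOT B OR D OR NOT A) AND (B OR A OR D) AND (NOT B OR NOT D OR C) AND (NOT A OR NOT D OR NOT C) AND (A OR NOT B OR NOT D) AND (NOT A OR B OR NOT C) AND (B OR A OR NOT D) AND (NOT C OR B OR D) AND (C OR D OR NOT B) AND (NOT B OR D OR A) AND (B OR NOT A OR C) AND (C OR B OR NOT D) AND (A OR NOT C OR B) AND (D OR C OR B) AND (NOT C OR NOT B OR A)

Unsatisfiable

Branch on D: set D = true.
Branch on B: set B = false.
(A) alone gives A = true.
(NOT C) alone gives C = false.
That conflicts with the unit clause (C).
So B must be the other value — set B = true.
(C) alone gives C = true.
(NOT A) alone gives A = false.
That conflicts with the unit clause (A).
Either choice for B ends in contradiction.
So D must be the other value — set D = false.
Branch on C: set C = false.
(NOT B) alone gives B = false.
That conflicts with the unit clause (B).
So C must be the other value — set C = true.
(A) alone gives A = true.
(NOT B) alone gives B = false.
That conflicts with the unit clause (B).
Either choice for C ends in contradiction.
Either choice for D ends in contradiction.
No assignment satisfies every clause.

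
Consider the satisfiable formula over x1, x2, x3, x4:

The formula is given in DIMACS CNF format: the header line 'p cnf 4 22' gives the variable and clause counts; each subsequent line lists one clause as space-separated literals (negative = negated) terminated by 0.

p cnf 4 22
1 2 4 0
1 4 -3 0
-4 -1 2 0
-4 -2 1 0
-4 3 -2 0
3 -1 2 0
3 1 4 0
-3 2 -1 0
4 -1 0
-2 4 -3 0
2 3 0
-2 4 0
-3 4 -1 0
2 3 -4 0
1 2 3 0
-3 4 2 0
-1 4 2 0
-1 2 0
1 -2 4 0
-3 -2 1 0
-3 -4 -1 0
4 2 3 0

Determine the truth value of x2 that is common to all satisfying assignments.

Suppose x2 = True.
The clause (x4) is unit, so x4 = True.
The clause (x1) is unit, so x1 = True.
The clause (x3) is unit, so x3 = True.
But (¬x3) is also a unit clause — contradiction.
So every satisfying assignment has x2 = False.

False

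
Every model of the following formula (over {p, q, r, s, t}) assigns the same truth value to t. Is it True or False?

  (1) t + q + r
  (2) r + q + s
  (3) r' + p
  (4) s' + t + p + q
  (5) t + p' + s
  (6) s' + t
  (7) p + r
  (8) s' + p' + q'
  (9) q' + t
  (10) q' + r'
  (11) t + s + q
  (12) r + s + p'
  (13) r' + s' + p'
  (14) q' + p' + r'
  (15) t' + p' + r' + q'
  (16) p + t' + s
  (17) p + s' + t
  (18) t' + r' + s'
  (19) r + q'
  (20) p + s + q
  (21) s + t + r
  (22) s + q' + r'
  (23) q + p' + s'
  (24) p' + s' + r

Suppose t = 0.
(s') alone gives s = 0.
(p') alone gives p = 0.
(r') alone gives r = 0.
But (r) is also a unit clause — contradiction.
So every satisfying assignment has t = True.

True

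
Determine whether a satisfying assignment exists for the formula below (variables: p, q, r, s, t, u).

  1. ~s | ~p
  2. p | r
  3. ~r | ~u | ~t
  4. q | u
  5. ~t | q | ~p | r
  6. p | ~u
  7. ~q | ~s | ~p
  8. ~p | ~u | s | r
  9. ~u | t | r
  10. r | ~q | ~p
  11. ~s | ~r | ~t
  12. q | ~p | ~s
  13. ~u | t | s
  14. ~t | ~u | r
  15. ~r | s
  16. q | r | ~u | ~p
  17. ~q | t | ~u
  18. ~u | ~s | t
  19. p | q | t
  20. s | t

Branch on s: set s = 1.
(~p) alone gives p = 0.
(r) alone gives r = 1.
(~u) alone gives u = 0.
(q) alone gives q = 1.
(~t) alone gives t = 0.
This assignment satisfies each clause.
A satisfying assignment: p ↦ 0,  q ↦ 1,  r ↦ 1,  s ↦ 1,  t ↦ 0,  u ↦ 0.

Yes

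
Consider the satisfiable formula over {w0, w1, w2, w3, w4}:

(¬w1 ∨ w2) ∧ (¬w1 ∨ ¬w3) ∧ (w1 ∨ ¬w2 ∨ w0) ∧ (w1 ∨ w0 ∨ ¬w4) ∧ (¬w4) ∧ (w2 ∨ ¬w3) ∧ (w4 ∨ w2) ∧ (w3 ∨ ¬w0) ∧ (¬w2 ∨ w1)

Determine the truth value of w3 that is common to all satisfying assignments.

Suppose w3 = True.
Unit clause (¬w1) forces w1 = False.
Unit clause (¬w4) forces w4 = False.
Unit clause (w2) forces w2 = True.
Now (¬w2) is unsatisfied and unit — conflict.
So every satisfying assignment has w3 = False.

False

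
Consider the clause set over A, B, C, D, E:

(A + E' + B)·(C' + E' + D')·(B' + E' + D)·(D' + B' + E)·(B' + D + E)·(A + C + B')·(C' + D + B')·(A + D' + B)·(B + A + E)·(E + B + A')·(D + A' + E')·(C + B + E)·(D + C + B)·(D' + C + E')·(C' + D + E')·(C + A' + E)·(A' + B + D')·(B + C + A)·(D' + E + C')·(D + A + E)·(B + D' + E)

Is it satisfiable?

Case A = 1:
Case E = 1:
Unit clause (D) forces D = 1.
Unit clause (C') forces C = 0.
But (C) is also a unit clause — contradiction.
That branch fails; take E = 0 instead.
Unit clause (B) forces B = 1.
Unit clause (D') forces D = 0.
But (D) is also a unit clause — contradiction.
Neither E = 1 nor E = 0 works.
That branch fails; take A = 0 instead.
Case E = 0:
Unit clause (B) forces B = 1.
Unit clause (D') forces D = 0.
But (D) is also a unit clause — contradiction.
That branch fails; take E = 1 instead.
Unit clause (B) forces B = 1.
Unit clause (D) forces D = 1.
Unit clause (C') forces C = 0.
But (C) is also a unit clause — contradiction.
Neither E = 1 nor E = 0 works.
Neither A = 1 nor A = 0 works.
No assignment satisfies every clause.

Unsatisfiable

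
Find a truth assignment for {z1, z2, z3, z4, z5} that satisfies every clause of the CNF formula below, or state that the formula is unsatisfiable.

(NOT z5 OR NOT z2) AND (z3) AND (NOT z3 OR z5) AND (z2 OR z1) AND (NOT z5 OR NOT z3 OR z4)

z1 ↦ true,  z2 ↦ false,  z3 ↦ true,  z4 ↦ true,  z5 ↦ true

Unit clause (z3) forces z3 = true.
Unit clause (z5) forces z5 = true.
Unit clause (NOT z2) forces z2 = false.
Unit clause (z1) forces z1 = true.
Unit clause (z4) forces z4 = true.
All clauses are satisfied.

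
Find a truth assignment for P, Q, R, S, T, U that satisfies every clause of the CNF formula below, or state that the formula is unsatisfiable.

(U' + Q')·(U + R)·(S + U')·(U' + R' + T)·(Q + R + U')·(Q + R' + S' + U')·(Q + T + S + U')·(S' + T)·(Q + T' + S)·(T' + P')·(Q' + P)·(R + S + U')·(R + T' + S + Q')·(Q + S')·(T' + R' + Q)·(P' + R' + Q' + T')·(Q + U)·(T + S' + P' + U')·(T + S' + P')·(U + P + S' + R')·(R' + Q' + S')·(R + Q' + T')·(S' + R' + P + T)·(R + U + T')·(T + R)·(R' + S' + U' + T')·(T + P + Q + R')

Try U = 0.
From the singleton clause (R), R = 1.
From the singleton clause (Q), Q = 1.
From the singleton clause (P), P = 1.
From the singleton clause (T'), T = 0.
From the singleton clause (S'), S = 0.
All clauses are satisfied.

P: 1; Q: 1; R: 1; S: 0; T: 0; U: 0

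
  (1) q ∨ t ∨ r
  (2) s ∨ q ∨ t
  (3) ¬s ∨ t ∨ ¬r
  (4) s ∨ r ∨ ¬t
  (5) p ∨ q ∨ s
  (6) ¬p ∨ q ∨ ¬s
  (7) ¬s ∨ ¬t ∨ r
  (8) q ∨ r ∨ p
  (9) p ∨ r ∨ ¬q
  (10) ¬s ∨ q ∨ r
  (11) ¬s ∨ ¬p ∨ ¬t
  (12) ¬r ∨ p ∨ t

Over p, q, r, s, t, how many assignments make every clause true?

8

There are 2^5 = 32 truth assignments over (p, q, r, s, t).
Split on p. With p = True, the clauses containing p are satisfied and ¬p drops from the rest; 5 of the 2^4 = 16 assignments to the other variables satisfy what remains.
With p = False, by the same count on the reduced clause set, 3 assignments work.
(One model: p=F, q=F, r=T, s=T, t=T.)
Total: 5 + 3 = 8.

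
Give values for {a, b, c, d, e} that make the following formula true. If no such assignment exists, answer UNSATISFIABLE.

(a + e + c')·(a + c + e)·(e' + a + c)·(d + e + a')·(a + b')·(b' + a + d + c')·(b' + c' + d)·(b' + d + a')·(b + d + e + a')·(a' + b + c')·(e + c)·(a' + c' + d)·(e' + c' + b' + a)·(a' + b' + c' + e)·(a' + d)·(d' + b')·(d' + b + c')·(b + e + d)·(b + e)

Try a = 1.
Unit clause (d) forces d = 1.
Unit clause (b') forces b = 0.
Unit clause (c') forces c = 0.
Unit clause (e) forces e = 1.
Every clause now holds.

a ↦ 1,  b ↦ 0,  c ↦ 0,  d ↦ 1,  e ↦ 1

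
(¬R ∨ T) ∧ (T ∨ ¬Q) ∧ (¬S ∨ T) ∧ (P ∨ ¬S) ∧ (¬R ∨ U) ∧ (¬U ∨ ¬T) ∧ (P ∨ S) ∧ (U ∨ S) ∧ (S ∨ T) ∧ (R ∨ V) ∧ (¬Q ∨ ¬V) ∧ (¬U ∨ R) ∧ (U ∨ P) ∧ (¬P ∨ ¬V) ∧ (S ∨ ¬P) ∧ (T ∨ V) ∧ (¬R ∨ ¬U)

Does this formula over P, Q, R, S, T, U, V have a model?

Try R = False.
The clause (V) is unit, so V = True.
The clause (¬Q) is unit, so Q = False.
The clause (¬U) is unit, so U = False.
The clause (S) is unit, so S = True.
The clause (T) is unit, so T = True.
The clause (P) is unit, so P = True.
But (¬P) is also a unit clause — contradiction.
Backtrack on R: now try R = True.
The clause (T) is unit, so T = True.
The clause (U) is unit, so U = True.
But (¬U) is also a unit clause — contradiction.
Neither R = True nor R = False works.
No assignment satisfies every clause.

No, unsatisfiable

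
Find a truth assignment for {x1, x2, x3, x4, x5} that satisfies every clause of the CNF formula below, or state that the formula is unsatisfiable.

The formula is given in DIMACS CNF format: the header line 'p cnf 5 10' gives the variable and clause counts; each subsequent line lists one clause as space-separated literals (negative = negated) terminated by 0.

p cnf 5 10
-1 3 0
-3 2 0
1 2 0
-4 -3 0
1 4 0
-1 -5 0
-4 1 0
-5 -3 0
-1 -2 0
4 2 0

Branch on x1: set x1 = False.
(x2) alone gives x2 = True.
(x4) alone gives x4 = True.
But (¬x4) is also a unit clause — contradiction.
So x1 must be the other value — set x1 = True.
(x3) alone gives x3 = True.
(x2) alone gives x2 = True.
But (¬x2) is also a unit clause — contradiction.
Neither x1 = True nor x1 = False works.

UNSATISFIABLE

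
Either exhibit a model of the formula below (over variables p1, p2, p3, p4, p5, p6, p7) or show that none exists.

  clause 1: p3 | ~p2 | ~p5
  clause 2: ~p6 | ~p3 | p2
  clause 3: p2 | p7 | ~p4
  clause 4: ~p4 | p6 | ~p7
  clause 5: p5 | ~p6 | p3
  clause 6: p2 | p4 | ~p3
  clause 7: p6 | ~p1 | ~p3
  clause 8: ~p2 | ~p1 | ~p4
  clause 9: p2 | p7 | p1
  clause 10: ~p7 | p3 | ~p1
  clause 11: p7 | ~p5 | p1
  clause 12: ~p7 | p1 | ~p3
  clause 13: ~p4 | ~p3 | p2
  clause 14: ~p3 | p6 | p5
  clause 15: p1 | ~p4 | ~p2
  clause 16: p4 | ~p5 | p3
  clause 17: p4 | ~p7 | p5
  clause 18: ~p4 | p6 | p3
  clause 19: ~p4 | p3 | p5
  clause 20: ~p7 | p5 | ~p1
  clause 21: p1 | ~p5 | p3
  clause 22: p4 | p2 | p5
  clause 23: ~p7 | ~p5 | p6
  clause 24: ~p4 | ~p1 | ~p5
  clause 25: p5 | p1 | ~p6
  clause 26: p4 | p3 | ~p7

Try p3 = 0.
Try p2 = 1.
Unit clause (~p5) forces p5 = 0.
Unit clause (~p6) forces p6 = 0.
Unit clause (~p4) forces p4 = 0.
Unit clause (~p7) forces p7 = 0.
Every clause is now satisfied; p1 is unconstrained.

p1 ↦ 0,  p2 ↦ 1,  p3 ↦ 0,  p4 ↦ 0,  p5 ↦ 0,  p6 ↦ 0,  p7 ↦ 0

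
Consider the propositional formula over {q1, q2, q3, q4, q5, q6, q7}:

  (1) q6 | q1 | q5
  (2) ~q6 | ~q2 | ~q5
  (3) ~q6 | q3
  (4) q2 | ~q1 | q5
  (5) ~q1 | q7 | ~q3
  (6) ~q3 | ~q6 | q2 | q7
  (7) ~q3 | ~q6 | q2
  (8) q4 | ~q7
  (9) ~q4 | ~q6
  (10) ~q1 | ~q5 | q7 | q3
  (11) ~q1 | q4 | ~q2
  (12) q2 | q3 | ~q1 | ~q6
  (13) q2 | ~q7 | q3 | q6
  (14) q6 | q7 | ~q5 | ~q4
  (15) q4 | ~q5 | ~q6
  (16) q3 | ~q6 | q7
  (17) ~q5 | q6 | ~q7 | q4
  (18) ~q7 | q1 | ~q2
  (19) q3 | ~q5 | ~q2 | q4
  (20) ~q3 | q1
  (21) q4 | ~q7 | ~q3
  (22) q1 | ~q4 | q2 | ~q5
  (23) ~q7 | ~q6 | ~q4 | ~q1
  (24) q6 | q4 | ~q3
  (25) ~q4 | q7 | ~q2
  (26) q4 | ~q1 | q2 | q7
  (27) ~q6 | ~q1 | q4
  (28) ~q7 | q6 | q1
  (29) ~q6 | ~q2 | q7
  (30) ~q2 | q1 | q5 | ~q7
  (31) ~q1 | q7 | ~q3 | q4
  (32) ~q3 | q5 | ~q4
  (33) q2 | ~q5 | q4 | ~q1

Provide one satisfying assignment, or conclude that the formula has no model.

Branch on q6: set q6 = 0.
Branch on q1: set q1 = 1.
Branch on q2: set q2 = 1.
The clause (q4) is unit, so q4 = 1.
The clause (q7) is unit, so q7 = 1.
Branch on q3: set q3 = 0.
All clauses hold; q5 can take either value.

q1 ↦ 1,  q2 ↦ 1,  q3 ↦ 0,  q4 ↦ 1,  q5 ↦ 0,  q6 ↦ 0,  q7 ↦ 1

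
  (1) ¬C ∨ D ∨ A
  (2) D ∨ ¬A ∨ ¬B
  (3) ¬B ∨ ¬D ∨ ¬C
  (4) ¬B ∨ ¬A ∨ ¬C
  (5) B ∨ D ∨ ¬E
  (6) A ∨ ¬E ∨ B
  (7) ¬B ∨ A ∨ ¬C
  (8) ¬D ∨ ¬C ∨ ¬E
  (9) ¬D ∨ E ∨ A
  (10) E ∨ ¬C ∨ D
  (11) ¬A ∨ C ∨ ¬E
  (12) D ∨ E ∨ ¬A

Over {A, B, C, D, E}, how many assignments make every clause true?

There are 2^5 = 32 truth assignments over (A, B, C, D, E).
Split on E. With E = True, the clauses containing E are satisfied and ¬E drops from the rest; 2 of the 2^4 = 16 assignments to the other variables satisfy what remains.
With E = False, by the same count on the reduced clause set, 5 assignments work.
(One model: A=F, B=F, C=F, D=F, E=F.)
Total: 2 + 5 = 7.

7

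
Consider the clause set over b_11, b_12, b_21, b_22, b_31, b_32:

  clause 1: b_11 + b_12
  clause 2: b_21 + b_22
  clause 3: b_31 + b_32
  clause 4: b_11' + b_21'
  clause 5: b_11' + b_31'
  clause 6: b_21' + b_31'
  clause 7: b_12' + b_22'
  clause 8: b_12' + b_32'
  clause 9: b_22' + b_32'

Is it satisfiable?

No, unsatisfiable

Suppose b_11 = 1.
The clause (b_21') is unit, so b_21 = 0.
The clause (b_22) is unit, so b_22 = 1.
The clause (b_31') is unit, so b_31 = 0.
The clause (b_32) is unit, so b_32 = 1.
Now (b_32') is unsatisfied and unit — conflict.
That branch fails; take b_11 = 0 instead.
The clause (b_12) is unit, so b_12 = 1.
The clause (b_22') is unit, so b_22 = 0.
The clause (b_21) is unit, so b_21 = 1.
The clause (b_31') is unit, so b_31 = 0.
The clause (b_32) is unit, so b_32 = 1.
Now (b_32') is unsatisfied and unit — conflict.
Neither b_11 = 1 nor b_11 = 0 works.
No assignment satisfies every clause.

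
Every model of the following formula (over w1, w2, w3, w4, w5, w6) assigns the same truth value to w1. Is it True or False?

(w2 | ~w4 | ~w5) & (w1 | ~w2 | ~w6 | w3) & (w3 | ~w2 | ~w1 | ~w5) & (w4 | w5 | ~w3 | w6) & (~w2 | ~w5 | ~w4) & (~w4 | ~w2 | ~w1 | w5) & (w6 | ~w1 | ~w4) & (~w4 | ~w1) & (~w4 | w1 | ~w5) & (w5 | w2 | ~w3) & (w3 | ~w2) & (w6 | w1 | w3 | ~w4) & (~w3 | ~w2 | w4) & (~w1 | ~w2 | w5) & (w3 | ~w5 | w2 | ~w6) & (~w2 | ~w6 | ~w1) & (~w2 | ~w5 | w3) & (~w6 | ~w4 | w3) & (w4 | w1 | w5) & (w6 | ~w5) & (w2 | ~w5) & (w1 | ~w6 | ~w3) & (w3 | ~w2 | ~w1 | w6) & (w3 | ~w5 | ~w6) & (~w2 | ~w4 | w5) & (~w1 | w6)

True

Suppose w1 = 0.
Suppose w4 = 0.
Unit clause (w5) forces w5 = 1.
Unit clause (w6) forces w6 = 1.
Unit clause (w2) forces w2 = 1.
Unit clause (w3) forces w3 = 1.
That conflicts with the unit clause (~w3).
Backtrack on w4: now try w4 = 1.
Unit clause (~w5) forces w5 = 0.
Unit clause (~w2) forces w2 = 0.
Unit clause (~w3) forces w3 = 0.
Unit clause (w6) forces w6 = 1.
That conflicts with the unit clause (~w6).
Either choice for w4 ends in contradiction.
So every satisfying assignment has w1 = True.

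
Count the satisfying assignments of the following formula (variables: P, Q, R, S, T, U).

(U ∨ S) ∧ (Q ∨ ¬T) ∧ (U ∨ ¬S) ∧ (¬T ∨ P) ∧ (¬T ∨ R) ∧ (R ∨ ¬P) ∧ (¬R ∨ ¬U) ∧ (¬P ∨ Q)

4

There are 2^6 = 64 truth assignments over (P, Q, R, S, T, U).
Split on S. With S = True, the clauses containing S are satisfied and ¬S drops from the rest; 2 of the 2^5 = 32 assignments to the other variables satisfy what remains.
With S = False, by the same count on the reduced clause set, 2 assignments work.
(One model: P=F, Q=F, R=F, S=F, T=F, U=T.)
Total: 2 + 2 = 4.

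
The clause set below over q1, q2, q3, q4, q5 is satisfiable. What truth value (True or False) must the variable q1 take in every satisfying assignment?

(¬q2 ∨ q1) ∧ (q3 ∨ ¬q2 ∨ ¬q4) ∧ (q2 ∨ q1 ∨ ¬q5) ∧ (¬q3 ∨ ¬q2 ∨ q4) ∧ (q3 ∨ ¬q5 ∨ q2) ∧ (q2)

True

Suppose q1 = False.
(¬q2) alone gives q2 = False.
That conflicts with the unit clause (q2).
So every satisfying assignment has q1 = True.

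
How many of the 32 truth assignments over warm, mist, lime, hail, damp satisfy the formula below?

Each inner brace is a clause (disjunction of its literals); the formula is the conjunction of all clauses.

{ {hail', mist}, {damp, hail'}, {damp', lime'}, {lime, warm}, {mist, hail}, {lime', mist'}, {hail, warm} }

There are 2^5 = 32 truth assignments over (warm, mist, lime, hail, damp).
Split on hail. With hail = 1, the clauses containing hail are satisfied and hail' drops from the rest; 1 of the 2^4 = 16 assignments to the other variables satisfy what remains.
With hail = 0, by the same count on the reduced clause set, 2 assignments work.
(One model: warm=T, mist=T, lime=F, hail=F, damp=F.)
Total: 1 + 2 = 3.

3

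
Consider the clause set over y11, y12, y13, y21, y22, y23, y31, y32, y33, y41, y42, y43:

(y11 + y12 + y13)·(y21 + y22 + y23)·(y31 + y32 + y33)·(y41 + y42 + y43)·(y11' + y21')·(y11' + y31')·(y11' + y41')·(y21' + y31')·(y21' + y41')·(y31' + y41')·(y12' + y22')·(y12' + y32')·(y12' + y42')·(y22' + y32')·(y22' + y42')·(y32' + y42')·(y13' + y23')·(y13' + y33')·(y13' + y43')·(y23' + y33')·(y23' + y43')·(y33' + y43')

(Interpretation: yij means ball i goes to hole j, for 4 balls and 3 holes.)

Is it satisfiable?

Suppose y11 = 0.
Suppose y12 = 1.
The clause (y22') is unit, so y22 = 0.
The clause (y32') is unit, so y32 = 0.
The clause (y42') is unit, so y42 = 0.
Suppose y21 = 1.
The clause (y31') is unit, so y31 = 0.
The clause (y33) is unit, so y33 = 1.
The clause (y41') is unit, so y41 = 0.
The clause (y43) is unit, so y43 = 1.
But (y43') is also a unit clause — contradiction.
Backtrack on y21: now try y21 = 0.
The clause (y23) is unit, so y23 = 1.
The clause (y13') is unit, so y13 = 0.
The clause (y33') is unit, so y33 = 0.
The clause (y31) is unit, so y31 = 1.
The clause (y41') is unit, so y41 = 0.
The clause (y43) is unit, so y43 = 1.
But (y43') is also a unit clause — contradiction.
Neither y21 = 1 nor y21 = 0 works.
Backtrack on y12: now try y12 = 0.
The clause (y13) is unit, so y13 = 1.
The clause (y23') is unit, so y23 = 0.
The clause (y33') is unit, so y33 = 0.
The clause (y43') is unit, so y43 = 0.
Suppose y21 = 1.
The clause (y31') is unit, so y31 = 0.
The clause (y32) is unit, so y32 = 1.
The clause (y41') is unit, so y41 = 0.
The clause (y42) is unit, so y42 = 1.
But (y42') is also a unit clause — contradiction.
Backtrack on y21: now try y21 = 0.
The clause (y22) is unit, so y22 = 1.
The clause (y32') is unit, so y32 = 0.
The clause (y31) is unit, so y31 = 1.
The clause (y41') is unit, so y41 = 0.
The clause (y42) is unit, so y42 = 1.
But (y42') is also a unit clause — contradiction.
Neither y21 = 1 nor y21 = 0 works.
Neither y12 = 1 nor y12 = 0 works.
Backtrack on y11: now try y11 = 1.
The clause (y21') is unit, so y21 = 0.
The clause (y31') is unit, so y31 = 0.
The clause (y41') is unit, so y41 = 0.
Suppose y22 = 1.
The clause (y12') is unit, so y12 = 0.
The clause (y32') is unit, so y32 = 0.
The clause (y33) is unit, so y33 = 1.
The clause (y42') is unit, so y42 = 0.
The clause (y43) is unit, so y43 = 1.
But (y43') is also a unit clause — contradiction.
Backtrack on y22: now try y22 = 0.
The clause (y23) is unit, so y23 = 1.
The clause (y13') is unit, so y13 = 0.
The clause (y33') is unit, so y33 = 0.
The clause (y32) is unit, so y32 = 1.
The clause (y12') is unit, so y12 = 0.
The clause (y42') is unit, so y42 = 0.
The clause (y43) is unit, so y43 = 1.
But (y43') is also a unit clause — contradiction.
Neither y22 = 1 nor y22 = 0 works.
Neither y11 = 1 nor y11 = 0 works.
No assignment satisfies every clause.

No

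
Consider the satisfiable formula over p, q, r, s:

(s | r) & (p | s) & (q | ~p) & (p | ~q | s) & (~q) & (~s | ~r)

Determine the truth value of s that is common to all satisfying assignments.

True

Suppose s = 0.
Unit clause (r) forces r = 1.
Unit clause (p) forces p = 1.
Unit clause (q) forces q = 1.
That conflicts with the unit clause (~q).
So every satisfying assignment has s = True.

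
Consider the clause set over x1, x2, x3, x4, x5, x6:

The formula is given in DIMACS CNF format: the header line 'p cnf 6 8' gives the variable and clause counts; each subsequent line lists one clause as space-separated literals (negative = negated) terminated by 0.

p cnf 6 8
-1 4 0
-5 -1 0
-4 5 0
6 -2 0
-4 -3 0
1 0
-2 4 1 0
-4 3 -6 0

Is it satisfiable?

The clause (x1) is unit, so x1 = True.
The clause (x4) is unit, so x4 = True.
The clause (¬x5) is unit, so x5 = False.
That conflicts with the unit clause (x5).
No assignment satisfies every clause.

No, unsatisfiable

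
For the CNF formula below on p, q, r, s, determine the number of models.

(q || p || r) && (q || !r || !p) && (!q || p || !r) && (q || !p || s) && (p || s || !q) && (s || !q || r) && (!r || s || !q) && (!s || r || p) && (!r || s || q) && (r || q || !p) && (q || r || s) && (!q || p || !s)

3

There are 2^4 = 16 truth assignments over (p, q, r, s).
Check each against the 12 clauses (columns in the order p, q, r, s):
  F F F F  ✗ fails (q || p || r)
  F F F T  ✗ fails (q || p || r)
  F F T F  ✗ fails (!r || s || q)
  F F T T  ✓ satisfies all
  F T F F  ✗ fails (p || s || !q)
  F T F T  ✗ fails (!s || r || p)
  F T T F  ✗ fails (!q || p || !r)
  F T T T  ✗ fails (!q || p || !r)
  T F F F  ✗ fails (q || !p || s)
  T F F T  ✗ fails (r || q || !p)
  T F T F  ✗ fails (q || !r || !p)
  T F T T  ✗ fails (q || !r || !p)
  T T F F  ✗ fails (s || !q || r)
  T T F T  ✓ satisfies all
  T T T F  ✗ fails (!r || s || !q)
  T T T T  ✓ satisfies all
3 of the 16 rows are models.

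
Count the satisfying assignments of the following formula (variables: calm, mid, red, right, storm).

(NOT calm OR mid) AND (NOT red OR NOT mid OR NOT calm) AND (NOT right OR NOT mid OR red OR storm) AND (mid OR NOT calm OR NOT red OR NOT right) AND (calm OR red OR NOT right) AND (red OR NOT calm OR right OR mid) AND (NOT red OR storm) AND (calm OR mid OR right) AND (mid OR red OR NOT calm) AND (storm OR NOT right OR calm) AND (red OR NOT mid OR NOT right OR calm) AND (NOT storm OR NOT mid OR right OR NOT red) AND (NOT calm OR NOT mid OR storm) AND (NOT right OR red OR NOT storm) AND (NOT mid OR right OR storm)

There are 2^5 = 32 truth assignments over (calm, mid, red, right, storm).
Split on mid. With mid = true, the clauses containing mid are satisfied and NOT mid drops from the rest; 3 of the 2^4 = 16 assignments to the other variables satisfy what remains.
With mid = false, by the same count on the reduced clause set, 1 assignment works.
(One model: calm=F, mid=F, red=T, right=T, storm=T.)
Total: 3 + 1 = 4.

4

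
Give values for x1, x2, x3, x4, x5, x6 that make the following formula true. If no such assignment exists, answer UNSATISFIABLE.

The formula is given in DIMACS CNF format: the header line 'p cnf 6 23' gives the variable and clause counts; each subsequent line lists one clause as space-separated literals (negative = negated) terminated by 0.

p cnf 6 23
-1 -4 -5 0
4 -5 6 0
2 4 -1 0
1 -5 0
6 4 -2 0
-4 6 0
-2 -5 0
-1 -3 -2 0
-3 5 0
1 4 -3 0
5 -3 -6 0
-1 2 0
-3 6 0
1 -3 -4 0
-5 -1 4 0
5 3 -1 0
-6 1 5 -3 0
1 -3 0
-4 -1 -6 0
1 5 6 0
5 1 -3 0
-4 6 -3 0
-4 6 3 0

x1=False; x2=True; x3=False; x4=False; x5=False; x6=True

Case x1 = False:
Unit clause (¬x5) forces x5 = False.
Unit clause (¬x3) forces x3 = False.
Unit clause (x6) forces x6 = True.
Every clause is now satisfied; x2, x4 are unconstrained.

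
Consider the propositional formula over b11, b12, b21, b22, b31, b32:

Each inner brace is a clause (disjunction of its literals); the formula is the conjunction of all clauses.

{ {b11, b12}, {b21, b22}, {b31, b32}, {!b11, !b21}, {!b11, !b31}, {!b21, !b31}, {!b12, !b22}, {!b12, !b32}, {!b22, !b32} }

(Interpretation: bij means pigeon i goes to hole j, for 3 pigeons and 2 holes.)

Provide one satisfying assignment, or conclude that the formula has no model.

UNSATISFIABLE

Try b11 = true.
The clause (!b21) is unit, so b21 = false.
The clause (b22) is unit, so b22 = true.
The clause (!b31) is unit, so b31 = false.
The clause (b32) is unit, so b32 = true.
But (!b32) is also a unit clause — contradiction.
So b11 must be the other value — set b11 = false.
The clause (b12) is unit, so b12 = true.
The clause (!b22) is unit, so b22 = false.
The clause (b21) is unit, so b21 = true.
The clause (!b31) is unit, so b31 = false.
The clause (b32) is unit, so b32 = true.
But (!b32) is also a unit clause — contradiction.
Either choice for b11 ends in contradiction.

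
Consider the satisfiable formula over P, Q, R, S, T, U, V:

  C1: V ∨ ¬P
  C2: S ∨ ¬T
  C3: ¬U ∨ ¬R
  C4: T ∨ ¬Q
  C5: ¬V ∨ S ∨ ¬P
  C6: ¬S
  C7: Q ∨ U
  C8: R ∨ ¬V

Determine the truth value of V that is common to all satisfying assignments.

Suppose V = True.
The clause (¬S) is unit, so S = False.
The clause (¬T) is unit, so T = False.
The clause (¬Q) is unit, so Q = False.
The clause (¬P) is unit, so P = False.
The clause (U) is unit, so U = True.
The clause (¬R) is unit, so R = False.
But (R) is also a unit clause — contradiction.
So every satisfying assignment has V = False.

False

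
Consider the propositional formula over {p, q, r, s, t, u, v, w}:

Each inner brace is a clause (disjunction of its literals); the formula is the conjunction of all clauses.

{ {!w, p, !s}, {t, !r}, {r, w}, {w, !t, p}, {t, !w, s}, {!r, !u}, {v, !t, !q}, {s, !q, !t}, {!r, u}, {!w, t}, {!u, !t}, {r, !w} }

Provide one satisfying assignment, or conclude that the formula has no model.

Branch on t: set t = true.
From the singleton clause (!u), u = false.
From the singleton clause (!r), r = false.
From the singleton clause (w), w = true.
That conflicts with the unit clause (!w).
That branch fails; take t = false instead.
From the singleton clause (!r), r = false.
From the singleton clause (w), w = true.
That conflicts with the unit clause (!w).
Either choice for t ends in contradiction.

UNSATISFIABLE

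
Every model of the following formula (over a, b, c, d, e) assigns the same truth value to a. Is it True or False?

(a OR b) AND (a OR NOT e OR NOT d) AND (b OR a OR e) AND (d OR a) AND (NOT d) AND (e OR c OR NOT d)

True

Suppose a = false.
The clause (b) is unit, so b = true.
The clause (d) is unit, so d = true.
But (NOT d) is also a unit clause — contradiction.
So every satisfying assignment has a = True.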